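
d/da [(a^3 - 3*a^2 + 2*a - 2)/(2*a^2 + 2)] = (a^4 + a^2 - 2*a + 2)/(2*(a^4 + 2*a^2 + 1))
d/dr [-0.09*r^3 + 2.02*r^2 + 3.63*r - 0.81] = -0.27*r^2 + 4.04*r + 3.63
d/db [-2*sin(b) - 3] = -2*cos(b)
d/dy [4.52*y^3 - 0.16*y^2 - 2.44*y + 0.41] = 13.56*y^2 - 0.32*y - 2.44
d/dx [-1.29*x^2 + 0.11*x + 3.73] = 0.11 - 2.58*x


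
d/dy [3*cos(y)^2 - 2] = -3*sin(2*y)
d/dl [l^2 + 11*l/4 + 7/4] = 2*l + 11/4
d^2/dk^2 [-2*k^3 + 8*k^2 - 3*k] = 16 - 12*k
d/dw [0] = 0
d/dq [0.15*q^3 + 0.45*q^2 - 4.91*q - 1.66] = 0.45*q^2 + 0.9*q - 4.91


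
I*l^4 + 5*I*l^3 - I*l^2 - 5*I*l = l*(l + 1)*(l + 5)*(I*l - I)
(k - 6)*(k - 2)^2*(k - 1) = k^4 - 11*k^3 + 38*k^2 - 52*k + 24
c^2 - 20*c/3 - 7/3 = (c - 7)*(c + 1/3)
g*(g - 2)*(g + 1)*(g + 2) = g^4 + g^3 - 4*g^2 - 4*g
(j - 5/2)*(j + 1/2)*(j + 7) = j^3 + 5*j^2 - 61*j/4 - 35/4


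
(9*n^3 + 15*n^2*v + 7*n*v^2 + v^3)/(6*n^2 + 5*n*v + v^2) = (3*n^2 + 4*n*v + v^2)/(2*n + v)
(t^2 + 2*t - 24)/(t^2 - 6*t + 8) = (t + 6)/(t - 2)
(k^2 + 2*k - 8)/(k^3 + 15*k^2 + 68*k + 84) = (k^2 + 2*k - 8)/(k^3 + 15*k^2 + 68*k + 84)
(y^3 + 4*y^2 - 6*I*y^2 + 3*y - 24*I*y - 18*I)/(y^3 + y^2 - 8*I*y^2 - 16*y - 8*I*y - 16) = (y^2 + y*(3 - 6*I) - 18*I)/(y^2 - 8*I*y - 16)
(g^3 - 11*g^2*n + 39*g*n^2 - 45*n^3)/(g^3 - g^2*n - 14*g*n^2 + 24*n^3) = (g^2 - 8*g*n + 15*n^2)/(g^2 + 2*g*n - 8*n^2)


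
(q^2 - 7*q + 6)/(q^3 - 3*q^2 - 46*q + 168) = (q - 1)/(q^2 + 3*q - 28)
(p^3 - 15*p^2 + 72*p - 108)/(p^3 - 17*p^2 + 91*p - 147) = (p^2 - 12*p + 36)/(p^2 - 14*p + 49)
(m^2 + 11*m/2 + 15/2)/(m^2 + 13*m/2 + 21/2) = (2*m + 5)/(2*m + 7)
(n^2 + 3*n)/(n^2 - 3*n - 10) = n*(n + 3)/(n^2 - 3*n - 10)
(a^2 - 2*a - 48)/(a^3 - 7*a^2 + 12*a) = (a^2 - 2*a - 48)/(a*(a^2 - 7*a + 12))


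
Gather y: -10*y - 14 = -10*y - 14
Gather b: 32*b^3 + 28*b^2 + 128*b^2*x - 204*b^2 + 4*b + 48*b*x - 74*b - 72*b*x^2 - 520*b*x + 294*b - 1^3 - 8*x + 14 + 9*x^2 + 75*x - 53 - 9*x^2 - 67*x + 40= 32*b^3 + b^2*(128*x - 176) + b*(-72*x^2 - 472*x + 224)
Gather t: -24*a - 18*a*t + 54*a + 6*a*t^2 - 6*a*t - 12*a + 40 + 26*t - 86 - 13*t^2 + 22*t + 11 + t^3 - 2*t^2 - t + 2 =18*a + t^3 + t^2*(6*a - 15) + t*(47 - 24*a) - 33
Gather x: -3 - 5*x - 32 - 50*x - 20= -55*x - 55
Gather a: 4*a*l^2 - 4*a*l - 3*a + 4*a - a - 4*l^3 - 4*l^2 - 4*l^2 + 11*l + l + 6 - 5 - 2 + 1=a*(4*l^2 - 4*l) - 4*l^3 - 8*l^2 + 12*l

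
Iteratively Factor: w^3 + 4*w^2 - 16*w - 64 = (w + 4)*(w^2 - 16) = (w + 4)^2*(w - 4)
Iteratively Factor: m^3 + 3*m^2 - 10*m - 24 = (m - 3)*(m^2 + 6*m + 8) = (m - 3)*(m + 2)*(m + 4)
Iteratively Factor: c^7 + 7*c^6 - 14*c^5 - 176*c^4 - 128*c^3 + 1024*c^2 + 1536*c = (c - 3)*(c^6 + 10*c^5 + 16*c^4 - 128*c^3 - 512*c^2 - 512*c) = (c - 3)*(c + 4)*(c^5 + 6*c^4 - 8*c^3 - 96*c^2 - 128*c) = c*(c - 3)*(c + 4)*(c^4 + 6*c^3 - 8*c^2 - 96*c - 128) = c*(c - 3)*(c + 4)^2*(c^3 + 2*c^2 - 16*c - 32) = c*(c - 3)*(c + 2)*(c + 4)^2*(c^2 - 16) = c*(c - 3)*(c + 2)*(c + 4)^3*(c - 4)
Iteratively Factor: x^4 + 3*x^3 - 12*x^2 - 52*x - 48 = (x - 4)*(x^3 + 7*x^2 + 16*x + 12) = (x - 4)*(x + 2)*(x^2 + 5*x + 6) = (x - 4)*(x + 2)^2*(x + 3)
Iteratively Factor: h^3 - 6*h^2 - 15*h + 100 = (h - 5)*(h^2 - h - 20) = (h - 5)*(h + 4)*(h - 5)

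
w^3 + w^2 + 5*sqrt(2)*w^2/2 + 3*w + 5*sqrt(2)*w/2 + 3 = (w + 1)*(w + sqrt(2))*(w + 3*sqrt(2)/2)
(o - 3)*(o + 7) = o^2 + 4*o - 21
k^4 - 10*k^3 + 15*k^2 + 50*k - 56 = (k - 7)*(k - 4)*(k - 1)*(k + 2)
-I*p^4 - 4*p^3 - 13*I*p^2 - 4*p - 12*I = (p - 6*I)*(p - I)*(p + 2*I)*(-I*p + 1)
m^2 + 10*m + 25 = (m + 5)^2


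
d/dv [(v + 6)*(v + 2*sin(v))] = v + (v + 6)*(2*cos(v) + 1) + 2*sin(v)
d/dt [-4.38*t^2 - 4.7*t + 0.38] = -8.76*t - 4.7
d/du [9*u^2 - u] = 18*u - 1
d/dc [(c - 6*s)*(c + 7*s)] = 2*c + s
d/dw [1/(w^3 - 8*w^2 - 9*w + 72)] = (-3*w^2 + 16*w + 9)/(w^3 - 8*w^2 - 9*w + 72)^2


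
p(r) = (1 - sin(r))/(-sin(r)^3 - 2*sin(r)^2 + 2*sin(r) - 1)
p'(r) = (1 - sin(r))*(3*sin(r)^2*cos(r) + 4*sin(r)*cos(r) - 2*cos(r))/(-sin(r)^3 - 2*sin(r)^2 + 2*sin(r) - 1)^2 - cos(r)/(-sin(r)^3 - 2*sin(r)^2 + 2*sin(r) - 1)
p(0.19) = -1.16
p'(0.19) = -0.45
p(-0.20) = -0.82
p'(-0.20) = -0.79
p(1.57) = -0.00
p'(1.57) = 0.00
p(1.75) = -0.01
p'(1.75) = -0.10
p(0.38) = -1.08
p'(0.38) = 1.41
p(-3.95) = -0.28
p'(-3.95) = -1.20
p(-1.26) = -0.51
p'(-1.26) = -0.04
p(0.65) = -0.53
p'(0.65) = 1.93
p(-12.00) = -0.71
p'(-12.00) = 2.20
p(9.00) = -1.00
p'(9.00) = -1.80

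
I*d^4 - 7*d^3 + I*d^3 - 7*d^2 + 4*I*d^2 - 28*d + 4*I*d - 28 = (d - 2*I)*(d + 2*I)*(d + 7*I)*(I*d + I)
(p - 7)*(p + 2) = p^2 - 5*p - 14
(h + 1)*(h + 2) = h^2 + 3*h + 2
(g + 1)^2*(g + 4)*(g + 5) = g^4 + 11*g^3 + 39*g^2 + 49*g + 20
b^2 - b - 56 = (b - 8)*(b + 7)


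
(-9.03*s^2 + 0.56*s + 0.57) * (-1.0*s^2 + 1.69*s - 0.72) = 9.03*s^4 - 15.8207*s^3 + 6.878*s^2 + 0.5601*s - 0.4104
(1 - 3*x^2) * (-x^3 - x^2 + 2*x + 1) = 3*x^5 + 3*x^4 - 7*x^3 - 4*x^2 + 2*x + 1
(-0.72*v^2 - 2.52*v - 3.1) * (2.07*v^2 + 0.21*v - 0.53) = -1.4904*v^4 - 5.3676*v^3 - 6.5646*v^2 + 0.6846*v + 1.643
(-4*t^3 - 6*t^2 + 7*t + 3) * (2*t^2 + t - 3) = -8*t^5 - 16*t^4 + 20*t^3 + 31*t^2 - 18*t - 9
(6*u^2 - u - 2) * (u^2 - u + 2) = 6*u^4 - 7*u^3 + 11*u^2 - 4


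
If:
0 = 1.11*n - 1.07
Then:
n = 0.96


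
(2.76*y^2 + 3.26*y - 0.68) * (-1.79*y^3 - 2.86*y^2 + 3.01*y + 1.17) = -4.9404*y^5 - 13.729*y^4 + 0.2012*y^3 + 14.9866*y^2 + 1.7674*y - 0.7956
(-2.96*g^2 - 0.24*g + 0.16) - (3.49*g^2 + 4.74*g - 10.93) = -6.45*g^2 - 4.98*g + 11.09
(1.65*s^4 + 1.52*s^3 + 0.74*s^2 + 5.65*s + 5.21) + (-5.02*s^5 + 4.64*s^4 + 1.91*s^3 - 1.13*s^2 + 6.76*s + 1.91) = -5.02*s^5 + 6.29*s^4 + 3.43*s^3 - 0.39*s^2 + 12.41*s + 7.12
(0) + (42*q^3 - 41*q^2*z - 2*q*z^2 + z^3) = 42*q^3 - 41*q^2*z - 2*q*z^2 + z^3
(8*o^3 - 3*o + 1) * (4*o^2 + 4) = 32*o^5 + 20*o^3 + 4*o^2 - 12*o + 4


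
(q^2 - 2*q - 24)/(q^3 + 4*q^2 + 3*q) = (q^2 - 2*q - 24)/(q*(q^2 + 4*q + 3))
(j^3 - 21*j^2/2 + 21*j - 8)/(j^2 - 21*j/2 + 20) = (2*j^2 - 5*j + 2)/(2*j - 5)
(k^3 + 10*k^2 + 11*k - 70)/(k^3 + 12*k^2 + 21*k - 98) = (k + 5)/(k + 7)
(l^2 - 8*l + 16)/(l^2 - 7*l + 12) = (l - 4)/(l - 3)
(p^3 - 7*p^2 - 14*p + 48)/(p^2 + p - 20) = (p^3 - 7*p^2 - 14*p + 48)/(p^2 + p - 20)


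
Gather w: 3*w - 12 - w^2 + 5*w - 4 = -w^2 + 8*w - 16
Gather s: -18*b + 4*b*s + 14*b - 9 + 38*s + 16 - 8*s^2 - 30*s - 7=-4*b - 8*s^2 + s*(4*b + 8)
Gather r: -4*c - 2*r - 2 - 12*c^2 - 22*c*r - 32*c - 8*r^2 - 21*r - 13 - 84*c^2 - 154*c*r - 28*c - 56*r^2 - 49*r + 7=-96*c^2 - 64*c - 64*r^2 + r*(-176*c - 72) - 8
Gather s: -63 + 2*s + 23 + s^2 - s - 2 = s^2 + s - 42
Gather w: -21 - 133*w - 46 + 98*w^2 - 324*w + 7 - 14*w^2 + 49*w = 84*w^2 - 408*w - 60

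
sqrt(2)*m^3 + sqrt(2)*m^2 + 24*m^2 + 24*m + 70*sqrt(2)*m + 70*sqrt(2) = (m + 5*sqrt(2))*(m + 7*sqrt(2))*(sqrt(2)*m + sqrt(2))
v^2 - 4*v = v*(v - 4)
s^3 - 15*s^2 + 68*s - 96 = (s - 8)*(s - 4)*(s - 3)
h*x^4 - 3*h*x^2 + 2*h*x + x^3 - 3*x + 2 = (x - 1)^2*(x + 2)*(h*x + 1)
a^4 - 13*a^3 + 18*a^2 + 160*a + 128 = (a - 8)^2*(a + 1)*(a + 2)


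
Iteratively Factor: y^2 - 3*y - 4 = (y + 1)*(y - 4)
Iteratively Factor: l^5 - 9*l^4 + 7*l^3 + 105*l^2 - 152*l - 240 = (l - 4)*(l^4 - 5*l^3 - 13*l^2 + 53*l + 60) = (l - 4)*(l + 1)*(l^3 - 6*l^2 - 7*l + 60) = (l - 4)^2*(l + 1)*(l^2 - 2*l - 15) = (l - 4)^2*(l + 1)*(l + 3)*(l - 5)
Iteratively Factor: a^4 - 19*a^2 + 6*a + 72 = (a + 2)*(a^3 - 2*a^2 - 15*a + 36) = (a + 2)*(a + 4)*(a^2 - 6*a + 9) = (a - 3)*(a + 2)*(a + 4)*(a - 3)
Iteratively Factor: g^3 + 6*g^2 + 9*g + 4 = (g + 4)*(g^2 + 2*g + 1) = (g + 1)*(g + 4)*(g + 1)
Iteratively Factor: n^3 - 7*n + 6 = (n + 3)*(n^2 - 3*n + 2) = (n - 1)*(n + 3)*(n - 2)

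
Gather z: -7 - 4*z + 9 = 2 - 4*z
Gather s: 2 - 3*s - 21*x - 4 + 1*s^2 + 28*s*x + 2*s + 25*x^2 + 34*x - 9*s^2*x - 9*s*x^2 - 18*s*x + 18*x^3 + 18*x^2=s^2*(1 - 9*x) + s*(-9*x^2 + 10*x - 1) + 18*x^3 + 43*x^2 + 13*x - 2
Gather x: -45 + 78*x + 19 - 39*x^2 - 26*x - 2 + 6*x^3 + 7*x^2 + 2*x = 6*x^3 - 32*x^2 + 54*x - 28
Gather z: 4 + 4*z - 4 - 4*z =0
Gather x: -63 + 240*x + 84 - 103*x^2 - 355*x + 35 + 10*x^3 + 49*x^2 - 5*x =10*x^3 - 54*x^2 - 120*x + 56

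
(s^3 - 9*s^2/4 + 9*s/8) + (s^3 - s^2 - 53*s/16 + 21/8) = 2*s^3 - 13*s^2/4 - 35*s/16 + 21/8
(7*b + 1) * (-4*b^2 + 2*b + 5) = -28*b^3 + 10*b^2 + 37*b + 5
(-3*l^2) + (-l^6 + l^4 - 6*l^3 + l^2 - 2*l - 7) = -l^6 + l^4 - 6*l^3 - 2*l^2 - 2*l - 7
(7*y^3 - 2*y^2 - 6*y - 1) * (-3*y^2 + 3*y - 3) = -21*y^5 + 27*y^4 - 9*y^3 - 9*y^2 + 15*y + 3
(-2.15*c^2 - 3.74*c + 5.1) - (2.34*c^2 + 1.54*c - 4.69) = -4.49*c^2 - 5.28*c + 9.79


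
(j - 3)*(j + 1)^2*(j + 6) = j^4 + 5*j^3 - 11*j^2 - 33*j - 18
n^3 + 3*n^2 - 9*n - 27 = (n - 3)*(n + 3)^2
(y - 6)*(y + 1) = y^2 - 5*y - 6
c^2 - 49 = (c - 7)*(c + 7)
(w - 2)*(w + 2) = w^2 - 4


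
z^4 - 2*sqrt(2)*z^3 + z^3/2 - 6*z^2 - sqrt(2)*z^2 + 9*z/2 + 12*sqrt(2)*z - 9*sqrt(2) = (z - 3/2)*(z - 1)*(z + 3)*(z - 2*sqrt(2))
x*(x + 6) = x^2 + 6*x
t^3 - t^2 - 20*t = t*(t - 5)*(t + 4)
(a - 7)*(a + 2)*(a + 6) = a^3 + a^2 - 44*a - 84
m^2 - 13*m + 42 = (m - 7)*(m - 6)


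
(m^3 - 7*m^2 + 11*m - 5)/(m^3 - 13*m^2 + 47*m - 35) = (m - 1)/(m - 7)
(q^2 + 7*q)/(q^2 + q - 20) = q*(q + 7)/(q^2 + q - 20)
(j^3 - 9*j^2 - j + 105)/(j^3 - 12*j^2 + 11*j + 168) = (j - 5)/(j - 8)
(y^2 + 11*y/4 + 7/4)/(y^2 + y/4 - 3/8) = 2*(4*y^2 + 11*y + 7)/(8*y^2 + 2*y - 3)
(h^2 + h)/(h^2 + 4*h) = (h + 1)/(h + 4)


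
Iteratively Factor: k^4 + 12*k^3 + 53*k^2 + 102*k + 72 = (k + 4)*(k^3 + 8*k^2 + 21*k + 18) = (k + 3)*(k + 4)*(k^2 + 5*k + 6) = (k + 2)*(k + 3)*(k + 4)*(k + 3)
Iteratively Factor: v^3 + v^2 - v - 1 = (v + 1)*(v^2 - 1) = (v - 1)*(v + 1)*(v + 1)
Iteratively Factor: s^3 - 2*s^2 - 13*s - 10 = (s + 2)*(s^2 - 4*s - 5) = (s - 5)*(s + 2)*(s + 1)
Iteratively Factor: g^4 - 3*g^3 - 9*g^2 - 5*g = (g)*(g^3 - 3*g^2 - 9*g - 5) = g*(g + 1)*(g^2 - 4*g - 5) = g*(g - 5)*(g + 1)*(g + 1)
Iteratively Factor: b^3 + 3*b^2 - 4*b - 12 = (b + 3)*(b^2 - 4) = (b - 2)*(b + 3)*(b + 2)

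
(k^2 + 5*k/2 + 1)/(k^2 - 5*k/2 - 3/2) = (k + 2)/(k - 3)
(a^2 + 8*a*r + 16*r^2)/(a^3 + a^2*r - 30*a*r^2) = (a^2 + 8*a*r + 16*r^2)/(a*(a^2 + a*r - 30*r^2))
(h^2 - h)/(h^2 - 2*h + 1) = h/(h - 1)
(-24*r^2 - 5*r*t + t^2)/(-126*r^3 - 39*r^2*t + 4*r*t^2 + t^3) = (8*r - t)/(42*r^2 - r*t - t^2)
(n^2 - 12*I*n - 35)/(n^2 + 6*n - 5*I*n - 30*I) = (n - 7*I)/(n + 6)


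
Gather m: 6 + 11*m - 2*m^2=-2*m^2 + 11*m + 6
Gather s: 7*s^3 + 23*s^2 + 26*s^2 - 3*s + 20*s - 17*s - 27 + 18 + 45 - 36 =7*s^3 + 49*s^2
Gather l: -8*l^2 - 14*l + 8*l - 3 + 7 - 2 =-8*l^2 - 6*l + 2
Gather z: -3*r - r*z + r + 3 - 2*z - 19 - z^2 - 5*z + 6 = -2*r - z^2 + z*(-r - 7) - 10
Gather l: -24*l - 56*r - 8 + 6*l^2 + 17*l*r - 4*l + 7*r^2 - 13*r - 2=6*l^2 + l*(17*r - 28) + 7*r^2 - 69*r - 10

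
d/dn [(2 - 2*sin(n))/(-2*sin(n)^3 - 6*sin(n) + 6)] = (3 - 2*sin(n))*sin(n)^2*cos(n)/(sin(n)^3 + 3*sin(n) - 3)^2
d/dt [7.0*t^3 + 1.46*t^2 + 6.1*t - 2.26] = 21.0*t^2 + 2.92*t + 6.1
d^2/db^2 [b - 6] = 0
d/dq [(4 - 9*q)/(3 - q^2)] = (-9*q^2 + 8*q - 27)/(q^4 - 6*q^2 + 9)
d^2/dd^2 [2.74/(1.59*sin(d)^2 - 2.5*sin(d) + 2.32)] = (-27.707976*sin(d)^4 + 32.6745*sin(d)^3 + 64.866212*sin(d)^2 - 81.241*sin(d) + 14.035376)/(1.59*sin(d)^2 - 2.5*sin(d) + 2.32)^3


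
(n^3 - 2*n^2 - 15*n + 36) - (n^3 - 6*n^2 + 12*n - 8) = 4*n^2 - 27*n + 44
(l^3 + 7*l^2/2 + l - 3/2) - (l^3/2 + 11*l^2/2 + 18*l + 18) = l^3/2 - 2*l^2 - 17*l - 39/2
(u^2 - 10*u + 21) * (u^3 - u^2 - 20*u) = u^5 - 11*u^4 + 11*u^3 + 179*u^2 - 420*u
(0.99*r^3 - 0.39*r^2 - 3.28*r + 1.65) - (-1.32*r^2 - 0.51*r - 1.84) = 0.99*r^3 + 0.93*r^2 - 2.77*r + 3.49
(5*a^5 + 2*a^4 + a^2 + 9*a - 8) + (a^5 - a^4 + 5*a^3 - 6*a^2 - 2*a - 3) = 6*a^5 + a^4 + 5*a^3 - 5*a^2 + 7*a - 11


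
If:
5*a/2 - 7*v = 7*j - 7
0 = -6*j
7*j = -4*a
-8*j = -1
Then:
No Solution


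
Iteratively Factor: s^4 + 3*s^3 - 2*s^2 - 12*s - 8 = (s + 2)*(s^3 + s^2 - 4*s - 4) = (s + 2)^2*(s^2 - s - 2) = (s - 2)*(s + 2)^2*(s + 1)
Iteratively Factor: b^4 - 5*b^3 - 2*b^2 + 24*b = (b)*(b^3 - 5*b^2 - 2*b + 24) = b*(b + 2)*(b^2 - 7*b + 12) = b*(b - 4)*(b + 2)*(b - 3)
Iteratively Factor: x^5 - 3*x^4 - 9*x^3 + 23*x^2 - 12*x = (x - 1)*(x^4 - 2*x^3 - 11*x^2 + 12*x) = (x - 4)*(x - 1)*(x^3 + 2*x^2 - 3*x) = x*(x - 4)*(x - 1)*(x^2 + 2*x - 3) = x*(x - 4)*(x - 1)*(x + 3)*(x - 1)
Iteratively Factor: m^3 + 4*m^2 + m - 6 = (m + 3)*(m^2 + m - 2) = (m - 1)*(m + 3)*(m + 2)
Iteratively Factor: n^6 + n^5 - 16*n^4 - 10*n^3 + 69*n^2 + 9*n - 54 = (n - 3)*(n^5 + 4*n^4 - 4*n^3 - 22*n^2 + 3*n + 18) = (n - 3)*(n - 2)*(n^4 + 6*n^3 + 8*n^2 - 6*n - 9) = (n - 3)*(n - 2)*(n + 3)*(n^3 + 3*n^2 - n - 3) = (n - 3)*(n - 2)*(n + 1)*(n + 3)*(n^2 + 2*n - 3) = (n - 3)*(n - 2)*(n - 1)*(n + 1)*(n + 3)*(n + 3)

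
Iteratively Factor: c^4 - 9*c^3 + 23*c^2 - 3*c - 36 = (c - 3)*(c^3 - 6*c^2 + 5*c + 12) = (c - 3)^2*(c^2 - 3*c - 4) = (c - 3)^2*(c + 1)*(c - 4)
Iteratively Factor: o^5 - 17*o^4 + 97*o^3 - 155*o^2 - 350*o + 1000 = (o - 5)*(o^4 - 12*o^3 + 37*o^2 + 30*o - 200) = (o - 5)*(o + 2)*(o^3 - 14*o^2 + 65*o - 100) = (o - 5)^2*(o + 2)*(o^2 - 9*o + 20) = (o - 5)^3*(o + 2)*(o - 4)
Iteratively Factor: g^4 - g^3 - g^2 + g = (g)*(g^3 - g^2 - g + 1) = g*(g + 1)*(g^2 - 2*g + 1) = g*(g - 1)*(g + 1)*(g - 1)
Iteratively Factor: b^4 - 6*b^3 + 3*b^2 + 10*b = (b)*(b^3 - 6*b^2 + 3*b + 10) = b*(b + 1)*(b^2 - 7*b + 10) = b*(b - 5)*(b + 1)*(b - 2)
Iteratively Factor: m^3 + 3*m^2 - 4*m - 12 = (m - 2)*(m^2 + 5*m + 6) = (m - 2)*(m + 2)*(m + 3)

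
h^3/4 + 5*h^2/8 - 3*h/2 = h*(h/4 + 1)*(h - 3/2)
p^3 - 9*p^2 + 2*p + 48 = (p - 8)*(p - 3)*(p + 2)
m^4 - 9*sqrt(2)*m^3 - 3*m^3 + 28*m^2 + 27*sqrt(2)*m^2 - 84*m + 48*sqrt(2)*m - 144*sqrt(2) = (m - 3)*(m - 6*sqrt(2))*(m - 4*sqrt(2))*(m + sqrt(2))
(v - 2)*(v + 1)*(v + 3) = v^3 + 2*v^2 - 5*v - 6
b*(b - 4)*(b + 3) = b^3 - b^2 - 12*b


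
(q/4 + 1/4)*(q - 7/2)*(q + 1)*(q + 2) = q^4/4 + q^3/8 - 9*q^2/4 - 31*q/8 - 7/4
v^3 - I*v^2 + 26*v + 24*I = (v - 6*I)*(v + I)*(v + 4*I)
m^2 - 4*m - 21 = (m - 7)*(m + 3)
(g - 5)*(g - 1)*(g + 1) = g^3 - 5*g^2 - g + 5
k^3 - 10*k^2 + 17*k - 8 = (k - 8)*(k - 1)^2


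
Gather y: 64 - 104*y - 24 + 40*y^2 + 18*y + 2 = 40*y^2 - 86*y + 42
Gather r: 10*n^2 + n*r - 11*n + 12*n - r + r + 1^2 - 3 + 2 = 10*n^2 + n*r + n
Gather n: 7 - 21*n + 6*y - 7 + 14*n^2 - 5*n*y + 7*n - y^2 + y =14*n^2 + n*(-5*y - 14) - y^2 + 7*y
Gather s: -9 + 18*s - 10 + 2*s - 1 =20*s - 20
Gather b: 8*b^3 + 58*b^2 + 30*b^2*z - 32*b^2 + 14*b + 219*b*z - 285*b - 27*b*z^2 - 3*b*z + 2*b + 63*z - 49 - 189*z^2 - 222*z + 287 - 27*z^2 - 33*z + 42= 8*b^3 + b^2*(30*z + 26) + b*(-27*z^2 + 216*z - 269) - 216*z^2 - 192*z + 280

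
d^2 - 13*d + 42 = (d - 7)*(d - 6)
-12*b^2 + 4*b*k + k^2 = (-2*b + k)*(6*b + k)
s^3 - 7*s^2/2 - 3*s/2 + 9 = (s - 3)*(s - 2)*(s + 3/2)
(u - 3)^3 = u^3 - 9*u^2 + 27*u - 27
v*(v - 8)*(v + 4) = v^3 - 4*v^2 - 32*v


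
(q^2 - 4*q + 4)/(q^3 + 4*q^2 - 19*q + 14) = (q - 2)/(q^2 + 6*q - 7)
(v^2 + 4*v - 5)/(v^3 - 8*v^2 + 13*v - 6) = (v + 5)/(v^2 - 7*v + 6)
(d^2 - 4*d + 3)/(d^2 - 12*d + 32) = (d^2 - 4*d + 3)/(d^2 - 12*d + 32)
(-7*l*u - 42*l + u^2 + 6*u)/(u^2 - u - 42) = (-7*l + u)/(u - 7)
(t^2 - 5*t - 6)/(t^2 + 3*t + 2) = (t - 6)/(t + 2)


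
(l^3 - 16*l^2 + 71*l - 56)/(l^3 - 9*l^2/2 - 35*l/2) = 2*(l^2 - 9*l + 8)/(l*(2*l + 5))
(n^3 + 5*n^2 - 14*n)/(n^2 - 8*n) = (n^2 + 5*n - 14)/(n - 8)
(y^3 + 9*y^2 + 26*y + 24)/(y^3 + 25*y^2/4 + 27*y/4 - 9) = 4*(y + 2)/(4*y - 3)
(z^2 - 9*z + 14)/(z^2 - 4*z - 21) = (z - 2)/(z + 3)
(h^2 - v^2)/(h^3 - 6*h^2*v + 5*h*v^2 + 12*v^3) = (h - v)/(h^2 - 7*h*v + 12*v^2)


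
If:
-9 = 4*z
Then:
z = -9/4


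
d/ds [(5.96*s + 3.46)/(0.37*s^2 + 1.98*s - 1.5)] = (2.2052*s^2 + 11.8008*s - (0.74*s + 1.98)*(5.96*s + 3.46) - 8.94)/(0.37*s^2 + 1.98*s - 1.5)^2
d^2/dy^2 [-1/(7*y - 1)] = -98/(7*y - 1)^3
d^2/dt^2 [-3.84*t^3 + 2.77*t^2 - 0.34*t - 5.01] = 5.54 - 23.04*t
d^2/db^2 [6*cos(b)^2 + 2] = -12*cos(2*b)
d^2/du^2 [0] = 0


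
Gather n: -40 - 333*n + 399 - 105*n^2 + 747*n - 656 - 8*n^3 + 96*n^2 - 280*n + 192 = -8*n^3 - 9*n^2 + 134*n - 105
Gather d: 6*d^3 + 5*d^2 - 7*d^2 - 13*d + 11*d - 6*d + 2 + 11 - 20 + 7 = 6*d^3 - 2*d^2 - 8*d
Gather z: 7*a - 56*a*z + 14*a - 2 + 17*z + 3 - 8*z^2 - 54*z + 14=21*a - 8*z^2 + z*(-56*a - 37) + 15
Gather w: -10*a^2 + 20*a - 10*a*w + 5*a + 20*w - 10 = -10*a^2 + 25*a + w*(20 - 10*a) - 10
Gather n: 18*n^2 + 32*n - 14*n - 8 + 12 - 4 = 18*n^2 + 18*n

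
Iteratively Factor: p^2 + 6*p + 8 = (p + 2)*(p + 4)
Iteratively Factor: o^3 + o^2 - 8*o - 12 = (o - 3)*(o^2 + 4*o + 4) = (o - 3)*(o + 2)*(o + 2)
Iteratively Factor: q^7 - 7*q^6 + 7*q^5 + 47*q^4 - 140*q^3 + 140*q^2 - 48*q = (q + 3)*(q^6 - 10*q^5 + 37*q^4 - 64*q^3 + 52*q^2 - 16*q) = (q - 1)*(q + 3)*(q^5 - 9*q^4 + 28*q^3 - 36*q^2 + 16*q) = (q - 2)*(q - 1)*(q + 3)*(q^4 - 7*q^3 + 14*q^2 - 8*q) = q*(q - 2)*(q - 1)*(q + 3)*(q^3 - 7*q^2 + 14*q - 8) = q*(q - 2)^2*(q - 1)*(q + 3)*(q^2 - 5*q + 4) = q*(q - 4)*(q - 2)^2*(q - 1)*(q + 3)*(q - 1)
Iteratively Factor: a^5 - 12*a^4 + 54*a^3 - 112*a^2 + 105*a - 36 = (a - 3)*(a^4 - 9*a^3 + 27*a^2 - 31*a + 12) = (a - 3)^2*(a^3 - 6*a^2 + 9*a - 4) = (a - 4)*(a - 3)^2*(a^2 - 2*a + 1) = (a - 4)*(a - 3)^2*(a - 1)*(a - 1)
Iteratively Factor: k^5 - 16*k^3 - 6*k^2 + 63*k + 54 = (k + 2)*(k^4 - 2*k^3 - 12*k^2 + 18*k + 27) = (k - 3)*(k + 2)*(k^3 + k^2 - 9*k - 9) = (k - 3)*(k + 2)*(k + 3)*(k^2 - 2*k - 3) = (k - 3)^2*(k + 2)*(k + 3)*(k + 1)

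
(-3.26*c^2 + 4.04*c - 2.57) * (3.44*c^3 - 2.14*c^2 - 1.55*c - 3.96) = -11.2144*c^5 + 20.874*c^4 - 12.4334*c^3 + 12.1474*c^2 - 12.0149*c + 10.1772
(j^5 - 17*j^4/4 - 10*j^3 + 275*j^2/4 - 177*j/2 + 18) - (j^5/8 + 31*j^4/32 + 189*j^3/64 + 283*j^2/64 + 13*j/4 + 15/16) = 7*j^5/8 - 167*j^4/32 - 829*j^3/64 + 4117*j^2/64 - 367*j/4 + 273/16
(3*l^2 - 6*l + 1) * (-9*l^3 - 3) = -27*l^5 + 54*l^4 - 9*l^3 - 9*l^2 + 18*l - 3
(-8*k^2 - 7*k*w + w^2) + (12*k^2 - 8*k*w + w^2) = 4*k^2 - 15*k*w + 2*w^2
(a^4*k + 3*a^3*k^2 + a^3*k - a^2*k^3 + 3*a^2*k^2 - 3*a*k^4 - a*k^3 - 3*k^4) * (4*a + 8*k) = 4*a^5*k + 20*a^4*k^2 + 4*a^4*k + 20*a^3*k^3 + 20*a^3*k^2 - 20*a^2*k^4 + 20*a^2*k^3 - 24*a*k^5 - 20*a*k^4 - 24*k^5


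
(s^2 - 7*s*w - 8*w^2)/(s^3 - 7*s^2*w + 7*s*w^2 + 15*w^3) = (s - 8*w)/(s^2 - 8*s*w + 15*w^2)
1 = 1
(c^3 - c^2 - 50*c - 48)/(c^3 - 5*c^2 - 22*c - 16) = (c + 6)/(c + 2)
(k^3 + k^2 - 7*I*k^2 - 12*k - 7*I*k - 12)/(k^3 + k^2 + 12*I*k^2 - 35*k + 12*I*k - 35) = (k^2 - 7*I*k - 12)/(k^2 + 12*I*k - 35)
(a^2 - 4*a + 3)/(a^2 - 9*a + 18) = (a - 1)/(a - 6)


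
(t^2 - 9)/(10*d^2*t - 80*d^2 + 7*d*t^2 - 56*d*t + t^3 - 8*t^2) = (t^2 - 9)/(10*d^2*t - 80*d^2 + 7*d*t^2 - 56*d*t + t^3 - 8*t^2)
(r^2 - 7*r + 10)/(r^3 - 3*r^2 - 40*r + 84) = (r - 5)/(r^2 - r - 42)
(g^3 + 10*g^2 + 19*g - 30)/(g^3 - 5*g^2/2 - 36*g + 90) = 2*(g^2 + 4*g - 5)/(2*g^2 - 17*g + 30)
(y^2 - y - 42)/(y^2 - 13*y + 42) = (y + 6)/(y - 6)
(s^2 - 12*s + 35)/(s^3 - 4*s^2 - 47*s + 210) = (s - 7)/(s^2 + s - 42)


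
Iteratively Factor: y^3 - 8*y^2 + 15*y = (y - 3)*(y^2 - 5*y) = y*(y - 3)*(y - 5)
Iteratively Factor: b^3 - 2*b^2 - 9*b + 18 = (b - 2)*(b^2 - 9) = (b - 3)*(b - 2)*(b + 3)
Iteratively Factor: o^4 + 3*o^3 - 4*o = (o - 1)*(o^3 + 4*o^2 + 4*o) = (o - 1)*(o + 2)*(o^2 + 2*o) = o*(o - 1)*(o + 2)*(o + 2)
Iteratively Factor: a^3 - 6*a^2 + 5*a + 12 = (a - 3)*(a^2 - 3*a - 4) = (a - 3)*(a + 1)*(a - 4)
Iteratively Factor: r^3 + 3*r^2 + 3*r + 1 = (r + 1)*(r^2 + 2*r + 1) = (r + 1)^2*(r + 1)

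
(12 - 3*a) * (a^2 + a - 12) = -3*a^3 + 9*a^2 + 48*a - 144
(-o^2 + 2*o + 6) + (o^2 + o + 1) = 3*o + 7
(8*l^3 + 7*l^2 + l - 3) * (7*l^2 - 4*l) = 56*l^5 + 17*l^4 - 21*l^3 - 25*l^2 + 12*l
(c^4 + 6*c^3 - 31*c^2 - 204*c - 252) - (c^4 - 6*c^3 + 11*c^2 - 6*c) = 12*c^3 - 42*c^2 - 198*c - 252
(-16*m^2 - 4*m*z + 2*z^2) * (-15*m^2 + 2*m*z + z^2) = 240*m^4 + 28*m^3*z - 54*m^2*z^2 + 2*z^4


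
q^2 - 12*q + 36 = (q - 6)^2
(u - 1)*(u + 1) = u^2 - 1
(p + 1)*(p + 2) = p^2 + 3*p + 2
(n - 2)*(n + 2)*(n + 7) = n^3 + 7*n^2 - 4*n - 28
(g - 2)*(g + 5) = g^2 + 3*g - 10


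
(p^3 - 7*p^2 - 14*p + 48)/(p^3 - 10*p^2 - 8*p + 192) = (p^2 + p - 6)/(p^2 - 2*p - 24)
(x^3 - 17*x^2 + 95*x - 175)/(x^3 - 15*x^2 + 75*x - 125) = (x - 7)/(x - 5)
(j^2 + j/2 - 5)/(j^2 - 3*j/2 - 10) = (j - 2)/(j - 4)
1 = 1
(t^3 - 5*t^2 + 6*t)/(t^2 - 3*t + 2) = t*(t - 3)/(t - 1)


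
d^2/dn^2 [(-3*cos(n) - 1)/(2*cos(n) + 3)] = 7*(3*cos(n) - cos(2*n) + 3)/(2*cos(n) + 3)^3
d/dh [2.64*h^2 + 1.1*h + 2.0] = 5.28*h + 1.1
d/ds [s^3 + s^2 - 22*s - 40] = 3*s^2 + 2*s - 22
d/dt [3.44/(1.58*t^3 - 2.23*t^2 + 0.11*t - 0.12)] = (-16.3056*t^2 + 15.3424*t - 0.3784)/(1.58*t^3 - 2.23*t^2 + 0.11*t - 0.12)^2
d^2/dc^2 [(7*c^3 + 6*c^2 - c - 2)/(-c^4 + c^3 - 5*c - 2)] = 2*(-7*c^9 - 18*c^8 + 24*c^7 + 251*c^6 + 216*c^5 - 33*c^4 - 254*c^3 - 252*c^2 - 72*c + 16)/(c^12 - 3*c^11 + 3*c^10 + 14*c^9 - 24*c^8 + 3*c^7 + 81*c^6 - 15*c^5 - 48*c^4 + 113*c^3 + 150*c^2 + 60*c + 8)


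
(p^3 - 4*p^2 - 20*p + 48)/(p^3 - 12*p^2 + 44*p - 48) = (p + 4)/(p - 4)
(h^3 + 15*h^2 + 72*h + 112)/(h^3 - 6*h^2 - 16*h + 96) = (h^2 + 11*h + 28)/(h^2 - 10*h + 24)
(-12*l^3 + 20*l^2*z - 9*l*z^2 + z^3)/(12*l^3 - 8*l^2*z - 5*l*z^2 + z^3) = (-2*l + z)/(2*l + z)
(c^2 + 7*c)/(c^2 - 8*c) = (c + 7)/(c - 8)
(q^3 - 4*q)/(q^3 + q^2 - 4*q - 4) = q/(q + 1)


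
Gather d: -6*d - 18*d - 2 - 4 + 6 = -24*d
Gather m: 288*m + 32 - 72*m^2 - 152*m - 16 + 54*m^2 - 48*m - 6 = -18*m^2 + 88*m + 10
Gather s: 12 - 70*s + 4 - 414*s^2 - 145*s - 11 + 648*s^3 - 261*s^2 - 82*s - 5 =648*s^3 - 675*s^2 - 297*s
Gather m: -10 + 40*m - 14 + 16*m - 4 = 56*m - 28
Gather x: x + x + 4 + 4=2*x + 8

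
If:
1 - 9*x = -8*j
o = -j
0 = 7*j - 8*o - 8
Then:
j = 8/15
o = -8/15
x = 79/135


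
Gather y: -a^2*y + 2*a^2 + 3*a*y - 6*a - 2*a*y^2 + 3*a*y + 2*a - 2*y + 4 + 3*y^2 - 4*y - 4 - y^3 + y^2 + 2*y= 2*a^2 - 4*a - y^3 + y^2*(4 - 2*a) + y*(-a^2 + 6*a - 4)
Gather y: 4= 4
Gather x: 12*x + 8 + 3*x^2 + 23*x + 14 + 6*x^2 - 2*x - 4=9*x^2 + 33*x + 18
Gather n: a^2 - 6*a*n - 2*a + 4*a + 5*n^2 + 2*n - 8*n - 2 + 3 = a^2 + 2*a + 5*n^2 + n*(-6*a - 6) + 1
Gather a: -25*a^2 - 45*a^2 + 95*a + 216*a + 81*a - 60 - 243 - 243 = -70*a^2 + 392*a - 546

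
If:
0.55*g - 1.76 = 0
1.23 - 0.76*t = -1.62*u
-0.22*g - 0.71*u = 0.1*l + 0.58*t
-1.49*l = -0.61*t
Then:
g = 3.20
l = -0.07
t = -0.17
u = -0.84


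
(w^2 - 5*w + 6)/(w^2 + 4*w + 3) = (w^2 - 5*w + 6)/(w^2 + 4*w + 3)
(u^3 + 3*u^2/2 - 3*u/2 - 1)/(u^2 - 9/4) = 2*(2*u^3 + 3*u^2 - 3*u - 2)/(4*u^2 - 9)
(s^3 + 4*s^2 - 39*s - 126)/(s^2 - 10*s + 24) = (s^2 + 10*s + 21)/(s - 4)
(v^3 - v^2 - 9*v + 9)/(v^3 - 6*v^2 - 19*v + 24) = (v - 3)/(v - 8)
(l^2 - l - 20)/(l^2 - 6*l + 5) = (l + 4)/(l - 1)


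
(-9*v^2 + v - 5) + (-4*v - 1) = -9*v^2 - 3*v - 6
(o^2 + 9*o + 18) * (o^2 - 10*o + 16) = o^4 - o^3 - 56*o^2 - 36*o + 288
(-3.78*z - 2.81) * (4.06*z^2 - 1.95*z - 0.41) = -15.3468*z^3 - 4.0376*z^2 + 7.0293*z + 1.1521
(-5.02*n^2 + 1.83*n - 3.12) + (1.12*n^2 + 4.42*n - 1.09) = -3.9*n^2 + 6.25*n - 4.21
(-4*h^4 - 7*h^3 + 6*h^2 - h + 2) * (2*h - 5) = -8*h^5 + 6*h^4 + 47*h^3 - 32*h^2 + 9*h - 10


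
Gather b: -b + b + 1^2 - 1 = 0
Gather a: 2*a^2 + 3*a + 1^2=2*a^2 + 3*a + 1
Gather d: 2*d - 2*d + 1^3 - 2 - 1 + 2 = 0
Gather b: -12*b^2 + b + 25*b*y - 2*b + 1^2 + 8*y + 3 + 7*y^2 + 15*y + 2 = -12*b^2 + b*(25*y - 1) + 7*y^2 + 23*y + 6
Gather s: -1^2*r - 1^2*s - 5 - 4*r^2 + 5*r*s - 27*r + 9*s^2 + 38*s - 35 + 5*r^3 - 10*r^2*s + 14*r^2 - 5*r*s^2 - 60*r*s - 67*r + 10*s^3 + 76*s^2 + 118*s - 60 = 5*r^3 + 10*r^2 - 95*r + 10*s^3 + s^2*(85 - 5*r) + s*(-10*r^2 - 55*r + 155) - 100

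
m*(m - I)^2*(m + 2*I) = m^4 + 3*m^2 - 2*I*m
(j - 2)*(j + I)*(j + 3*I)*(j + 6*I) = j^4 - 2*j^3 + 10*I*j^3 - 27*j^2 - 20*I*j^2 + 54*j - 18*I*j + 36*I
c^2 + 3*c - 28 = (c - 4)*(c + 7)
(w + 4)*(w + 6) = w^2 + 10*w + 24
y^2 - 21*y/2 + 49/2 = (y - 7)*(y - 7/2)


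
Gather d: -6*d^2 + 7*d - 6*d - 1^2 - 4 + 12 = -6*d^2 + d + 7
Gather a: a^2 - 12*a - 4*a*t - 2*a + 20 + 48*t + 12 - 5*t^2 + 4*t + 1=a^2 + a*(-4*t - 14) - 5*t^2 + 52*t + 33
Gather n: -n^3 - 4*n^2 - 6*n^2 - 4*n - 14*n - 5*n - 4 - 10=-n^3 - 10*n^2 - 23*n - 14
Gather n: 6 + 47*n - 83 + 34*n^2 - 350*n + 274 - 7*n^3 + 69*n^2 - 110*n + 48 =-7*n^3 + 103*n^2 - 413*n + 245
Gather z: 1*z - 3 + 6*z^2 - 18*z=6*z^2 - 17*z - 3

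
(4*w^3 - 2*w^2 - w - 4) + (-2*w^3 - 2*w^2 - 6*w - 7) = 2*w^3 - 4*w^2 - 7*w - 11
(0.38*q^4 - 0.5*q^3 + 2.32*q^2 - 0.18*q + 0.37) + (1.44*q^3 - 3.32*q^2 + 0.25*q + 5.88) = 0.38*q^4 + 0.94*q^3 - 1.0*q^2 + 0.07*q + 6.25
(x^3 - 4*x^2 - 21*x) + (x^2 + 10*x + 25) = x^3 - 3*x^2 - 11*x + 25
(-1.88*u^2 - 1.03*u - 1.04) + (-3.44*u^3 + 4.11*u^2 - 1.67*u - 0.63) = -3.44*u^3 + 2.23*u^2 - 2.7*u - 1.67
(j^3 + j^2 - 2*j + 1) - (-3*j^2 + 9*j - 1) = j^3 + 4*j^2 - 11*j + 2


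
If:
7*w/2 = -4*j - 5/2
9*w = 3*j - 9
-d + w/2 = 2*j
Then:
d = -53/62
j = 6/31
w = -29/31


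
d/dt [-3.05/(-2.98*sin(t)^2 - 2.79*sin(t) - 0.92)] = -(18.178*sin(t) + 8.5095)*cos(t)/(2.98*sin(t)^2 + 2.79*sin(t) + 0.92)^2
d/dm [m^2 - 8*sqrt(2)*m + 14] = 2*m - 8*sqrt(2)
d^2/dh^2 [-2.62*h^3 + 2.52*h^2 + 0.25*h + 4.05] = 5.04 - 15.72*h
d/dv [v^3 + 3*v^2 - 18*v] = 3*v^2 + 6*v - 18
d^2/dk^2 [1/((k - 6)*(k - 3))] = 2*((k - 6)^2 + (k - 6)*(k - 3) + (k - 3)^2)/((k - 6)^3*(k - 3)^3)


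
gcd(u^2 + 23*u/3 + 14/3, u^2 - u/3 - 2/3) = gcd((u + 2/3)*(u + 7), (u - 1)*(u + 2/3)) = u + 2/3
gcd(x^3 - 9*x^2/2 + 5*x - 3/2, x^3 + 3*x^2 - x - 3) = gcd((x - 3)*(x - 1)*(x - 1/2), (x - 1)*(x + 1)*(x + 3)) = x - 1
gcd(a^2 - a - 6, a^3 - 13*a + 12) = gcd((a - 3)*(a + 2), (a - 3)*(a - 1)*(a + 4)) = a - 3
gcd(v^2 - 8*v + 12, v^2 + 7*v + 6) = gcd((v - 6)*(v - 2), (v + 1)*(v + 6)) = 1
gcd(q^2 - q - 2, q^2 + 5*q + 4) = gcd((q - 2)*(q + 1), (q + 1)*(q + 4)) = q + 1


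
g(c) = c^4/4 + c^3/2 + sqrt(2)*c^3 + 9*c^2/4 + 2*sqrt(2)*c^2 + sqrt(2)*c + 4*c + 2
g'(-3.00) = -0.37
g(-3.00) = 0.03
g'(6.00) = 489.09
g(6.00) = 954.78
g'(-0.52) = 1.54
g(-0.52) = 0.31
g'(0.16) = 7.19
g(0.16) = 3.00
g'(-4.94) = -25.17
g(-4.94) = 17.30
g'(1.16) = 26.48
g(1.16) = 18.55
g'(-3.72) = -4.38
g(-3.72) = 1.47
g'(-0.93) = 0.13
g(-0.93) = 0.00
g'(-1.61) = -0.23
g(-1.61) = 0.14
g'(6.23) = 533.38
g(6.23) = 1072.31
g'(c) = c^3 + 3*c^2/2 + 3*sqrt(2)*c^2 + 9*c/2 + 4*sqrt(2)*c + sqrt(2) + 4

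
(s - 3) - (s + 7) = -10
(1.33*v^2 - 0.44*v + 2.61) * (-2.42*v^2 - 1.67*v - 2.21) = -3.2186*v^4 - 1.1563*v^3 - 8.5207*v^2 - 3.3863*v - 5.7681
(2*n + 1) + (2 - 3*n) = 3 - n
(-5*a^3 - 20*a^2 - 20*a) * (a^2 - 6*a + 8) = -5*a^5 + 10*a^4 + 60*a^3 - 40*a^2 - 160*a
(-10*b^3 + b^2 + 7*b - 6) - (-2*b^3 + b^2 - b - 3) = -8*b^3 + 8*b - 3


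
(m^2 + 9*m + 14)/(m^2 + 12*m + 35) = (m + 2)/(m + 5)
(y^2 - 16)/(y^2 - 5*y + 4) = (y + 4)/(y - 1)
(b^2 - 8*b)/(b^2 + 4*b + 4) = b*(b - 8)/(b^2 + 4*b + 4)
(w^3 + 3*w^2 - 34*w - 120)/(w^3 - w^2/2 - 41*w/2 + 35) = 2*(w^2 - 2*w - 24)/(2*w^2 - 11*w + 14)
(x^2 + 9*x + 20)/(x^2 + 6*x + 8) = (x + 5)/(x + 2)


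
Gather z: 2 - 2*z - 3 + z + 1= -z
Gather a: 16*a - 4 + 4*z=16*a + 4*z - 4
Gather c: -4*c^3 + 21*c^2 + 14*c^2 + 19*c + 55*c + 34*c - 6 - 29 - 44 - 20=-4*c^3 + 35*c^2 + 108*c - 99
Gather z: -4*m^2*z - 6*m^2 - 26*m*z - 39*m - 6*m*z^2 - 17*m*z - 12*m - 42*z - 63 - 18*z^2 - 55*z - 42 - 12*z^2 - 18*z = -6*m^2 - 51*m + z^2*(-6*m - 30) + z*(-4*m^2 - 43*m - 115) - 105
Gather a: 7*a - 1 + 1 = 7*a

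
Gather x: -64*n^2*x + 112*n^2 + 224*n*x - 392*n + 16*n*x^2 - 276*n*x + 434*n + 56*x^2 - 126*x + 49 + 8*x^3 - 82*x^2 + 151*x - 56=112*n^2 + 42*n + 8*x^3 + x^2*(16*n - 26) + x*(-64*n^2 - 52*n + 25) - 7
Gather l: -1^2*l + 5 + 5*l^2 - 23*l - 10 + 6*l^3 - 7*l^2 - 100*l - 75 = 6*l^3 - 2*l^2 - 124*l - 80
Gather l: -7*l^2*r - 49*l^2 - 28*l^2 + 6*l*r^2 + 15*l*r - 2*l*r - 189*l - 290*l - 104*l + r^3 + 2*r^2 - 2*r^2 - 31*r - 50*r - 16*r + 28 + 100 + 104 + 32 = l^2*(-7*r - 77) + l*(6*r^2 + 13*r - 583) + r^3 - 97*r + 264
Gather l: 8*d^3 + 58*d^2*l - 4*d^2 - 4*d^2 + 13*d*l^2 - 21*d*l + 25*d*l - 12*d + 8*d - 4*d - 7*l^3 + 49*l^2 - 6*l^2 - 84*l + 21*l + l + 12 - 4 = 8*d^3 - 8*d^2 - 8*d - 7*l^3 + l^2*(13*d + 43) + l*(58*d^2 + 4*d - 62) + 8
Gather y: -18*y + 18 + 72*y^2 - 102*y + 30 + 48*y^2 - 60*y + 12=120*y^2 - 180*y + 60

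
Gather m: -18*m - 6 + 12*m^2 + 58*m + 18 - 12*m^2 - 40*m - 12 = 0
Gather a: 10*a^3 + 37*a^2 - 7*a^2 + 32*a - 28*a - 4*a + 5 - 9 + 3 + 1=10*a^3 + 30*a^2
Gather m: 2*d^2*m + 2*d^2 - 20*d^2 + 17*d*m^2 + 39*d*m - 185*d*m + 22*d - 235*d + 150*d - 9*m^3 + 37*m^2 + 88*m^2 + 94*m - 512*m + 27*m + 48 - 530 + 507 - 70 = -18*d^2 - 63*d - 9*m^3 + m^2*(17*d + 125) + m*(2*d^2 - 146*d - 391) - 45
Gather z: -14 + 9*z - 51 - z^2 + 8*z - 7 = -z^2 + 17*z - 72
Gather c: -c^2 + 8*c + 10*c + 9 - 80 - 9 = -c^2 + 18*c - 80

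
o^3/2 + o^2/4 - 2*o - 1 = (o/2 + 1)*(o - 2)*(o + 1/2)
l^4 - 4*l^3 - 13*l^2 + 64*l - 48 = (l - 4)*(l - 3)*(l - 1)*(l + 4)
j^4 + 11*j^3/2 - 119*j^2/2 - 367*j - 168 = (j - 8)*(j + 1/2)*(j + 6)*(j + 7)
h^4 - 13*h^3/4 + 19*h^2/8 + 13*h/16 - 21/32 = (h - 7/4)*(h - 3/2)*(h - 1/2)*(h + 1/2)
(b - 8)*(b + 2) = b^2 - 6*b - 16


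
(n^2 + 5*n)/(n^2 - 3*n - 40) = n/(n - 8)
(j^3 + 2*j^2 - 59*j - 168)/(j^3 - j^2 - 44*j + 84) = (j^2 - 5*j - 24)/(j^2 - 8*j + 12)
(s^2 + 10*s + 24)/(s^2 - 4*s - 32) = (s + 6)/(s - 8)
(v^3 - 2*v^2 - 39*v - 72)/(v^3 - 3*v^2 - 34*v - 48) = (v + 3)/(v + 2)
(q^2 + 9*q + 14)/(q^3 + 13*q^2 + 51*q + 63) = (q + 2)/(q^2 + 6*q + 9)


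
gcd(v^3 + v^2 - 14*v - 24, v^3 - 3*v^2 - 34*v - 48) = v^2 + 5*v + 6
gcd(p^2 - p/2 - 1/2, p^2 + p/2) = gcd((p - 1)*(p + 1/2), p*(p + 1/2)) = p + 1/2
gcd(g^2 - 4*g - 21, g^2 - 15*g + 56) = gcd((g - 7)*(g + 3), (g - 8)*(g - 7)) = g - 7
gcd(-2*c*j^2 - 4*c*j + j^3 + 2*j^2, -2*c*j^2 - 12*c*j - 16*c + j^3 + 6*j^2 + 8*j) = 2*c*j + 4*c - j^2 - 2*j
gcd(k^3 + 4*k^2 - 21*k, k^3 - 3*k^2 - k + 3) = k - 3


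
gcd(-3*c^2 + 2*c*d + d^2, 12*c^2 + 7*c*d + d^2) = 3*c + d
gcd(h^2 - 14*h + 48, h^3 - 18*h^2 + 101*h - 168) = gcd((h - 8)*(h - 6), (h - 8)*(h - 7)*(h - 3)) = h - 8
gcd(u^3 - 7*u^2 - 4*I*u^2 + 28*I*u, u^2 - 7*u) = u^2 - 7*u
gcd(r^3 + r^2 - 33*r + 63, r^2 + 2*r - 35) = r + 7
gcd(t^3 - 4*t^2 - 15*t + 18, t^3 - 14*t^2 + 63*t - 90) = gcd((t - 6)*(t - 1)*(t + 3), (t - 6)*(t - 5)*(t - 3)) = t - 6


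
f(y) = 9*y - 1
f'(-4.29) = 9.00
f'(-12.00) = 9.00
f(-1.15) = -11.35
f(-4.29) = -39.61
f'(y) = 9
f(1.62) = 13.58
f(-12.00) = -109.00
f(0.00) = -1.00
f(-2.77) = -25.93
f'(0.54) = 9.00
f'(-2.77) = 9.00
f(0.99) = 7.91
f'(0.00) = 9.00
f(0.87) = 6.83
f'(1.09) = 9.00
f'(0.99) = 9.00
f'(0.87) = 9.00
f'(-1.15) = 9.00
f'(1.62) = 9.00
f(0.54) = 3.86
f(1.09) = 8.81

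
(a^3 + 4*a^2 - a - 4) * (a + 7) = a^4 + 11*a^3 + 27*a^2 - 11*a - 28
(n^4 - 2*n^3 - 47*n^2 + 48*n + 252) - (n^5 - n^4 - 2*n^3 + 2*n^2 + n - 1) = -n^5 + 2*n^4 - 49*n^2 + 47*n + 253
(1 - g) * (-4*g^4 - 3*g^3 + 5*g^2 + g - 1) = 4*g^5 - g^4 - 8*g^3 + 4*g^2 + 2*g - 1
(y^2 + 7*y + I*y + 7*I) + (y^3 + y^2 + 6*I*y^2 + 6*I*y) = y^3 + 2*y^2 + 6*I*y^2 + 7*y + 7*I*y + 7*I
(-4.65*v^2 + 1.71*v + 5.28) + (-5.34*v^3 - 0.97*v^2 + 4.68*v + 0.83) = -5.34*v^3 - 5.62*v^2 + 6.39*v + 6.11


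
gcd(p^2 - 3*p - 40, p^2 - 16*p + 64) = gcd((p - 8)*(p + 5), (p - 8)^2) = p - 8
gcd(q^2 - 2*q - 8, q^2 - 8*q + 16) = q - 4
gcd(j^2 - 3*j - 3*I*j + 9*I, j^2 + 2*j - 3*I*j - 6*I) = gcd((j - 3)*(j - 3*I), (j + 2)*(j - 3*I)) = j - 3*I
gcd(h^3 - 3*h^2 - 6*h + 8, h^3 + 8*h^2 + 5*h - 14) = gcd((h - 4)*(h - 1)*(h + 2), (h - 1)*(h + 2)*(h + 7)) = h^2 + h - 2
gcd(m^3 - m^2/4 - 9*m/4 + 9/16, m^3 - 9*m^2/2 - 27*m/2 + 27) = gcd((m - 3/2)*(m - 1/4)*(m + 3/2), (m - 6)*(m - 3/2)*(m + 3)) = m - 3/2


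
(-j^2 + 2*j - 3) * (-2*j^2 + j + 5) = 2*j^4 - 5*j^3 + 3*j^2 + 7*j - 15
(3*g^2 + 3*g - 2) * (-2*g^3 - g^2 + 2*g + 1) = -6*g^5 - 9*g^4 + 7*g^3 + 11*g^2 - g - 2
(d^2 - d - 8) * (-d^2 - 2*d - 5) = -d^4 - d^3 + 5*d^2 + 21*d + 40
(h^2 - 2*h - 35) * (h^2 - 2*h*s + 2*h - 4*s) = h^4 - 2*h^3*s - 39*h^2 + 78*h*s - 70*h + 140*s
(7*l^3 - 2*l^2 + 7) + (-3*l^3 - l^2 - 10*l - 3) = 4*l^3 - 3*l^2 - 10*l + 4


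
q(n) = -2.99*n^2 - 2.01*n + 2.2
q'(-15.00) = 87.69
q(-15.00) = -640.40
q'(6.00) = -37.89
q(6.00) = -117.50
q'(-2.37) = 12.16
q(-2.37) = -9.83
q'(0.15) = -2.91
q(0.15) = 1.83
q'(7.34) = -45.90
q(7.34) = -173.64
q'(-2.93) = 15.51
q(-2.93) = -17.58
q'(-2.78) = 14.61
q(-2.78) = -15.32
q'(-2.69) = 14.08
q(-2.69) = -14.03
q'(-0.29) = -0.28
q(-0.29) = 2.53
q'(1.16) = -8.95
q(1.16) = -4.15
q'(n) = -5.98*n - 2.01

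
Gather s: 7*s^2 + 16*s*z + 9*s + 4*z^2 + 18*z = 7*s^2 + s*(16*z + 9) + 4*z^2 + 18*z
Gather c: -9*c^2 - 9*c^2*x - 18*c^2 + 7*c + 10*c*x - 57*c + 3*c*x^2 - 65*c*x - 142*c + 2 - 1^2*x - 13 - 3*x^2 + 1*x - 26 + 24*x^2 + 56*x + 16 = c^2*(-9*x - 27) + c*(3*x^2 - 55*x - 192) + 21*x^2 + 56*x - 21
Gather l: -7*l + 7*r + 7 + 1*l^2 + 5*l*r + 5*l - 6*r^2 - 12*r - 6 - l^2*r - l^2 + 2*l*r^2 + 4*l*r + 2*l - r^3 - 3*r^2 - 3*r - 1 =-l^2*r + l*(2*r^2 + 9*r) - r^3 - 9*r^2 - 8*r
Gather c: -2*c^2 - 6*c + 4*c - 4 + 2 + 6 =-2*c^2 - 2*c + 4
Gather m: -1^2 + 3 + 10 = 12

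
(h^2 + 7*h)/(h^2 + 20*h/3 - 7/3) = 3*h/(3*h - 1)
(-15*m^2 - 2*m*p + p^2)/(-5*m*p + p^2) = (3*m + p)/p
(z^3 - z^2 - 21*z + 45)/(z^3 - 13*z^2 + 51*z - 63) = (z + 5)/(z - 7)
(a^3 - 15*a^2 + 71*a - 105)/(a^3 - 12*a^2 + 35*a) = (a - 3)/a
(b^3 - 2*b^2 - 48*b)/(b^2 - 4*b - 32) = b*(b + 6)/(b + 4)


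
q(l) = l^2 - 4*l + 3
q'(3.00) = 2.00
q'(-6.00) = -16.00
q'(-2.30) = -8.60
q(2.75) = -0.44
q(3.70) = 1.89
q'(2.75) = 1.50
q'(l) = 2*l - 4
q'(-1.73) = -7.46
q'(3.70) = 3.40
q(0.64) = 0.85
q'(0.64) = -2.72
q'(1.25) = -1.50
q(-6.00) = 63.00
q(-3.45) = 28.70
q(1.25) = -0.44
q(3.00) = 0.00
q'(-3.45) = -10.90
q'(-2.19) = -8.38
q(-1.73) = 12.91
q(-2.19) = 16.56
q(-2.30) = 17.49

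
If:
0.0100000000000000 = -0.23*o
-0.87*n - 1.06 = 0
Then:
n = -1.22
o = -0.04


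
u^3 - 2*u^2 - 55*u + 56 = (u - 8)*(u - 1)*(u + 7)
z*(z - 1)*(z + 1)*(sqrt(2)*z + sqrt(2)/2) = sqrt(2)*z^4 + sqrt(2)*z^3/2 - sqrt(2)*z^2 - sqrt(2)*z/2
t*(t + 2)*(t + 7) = t^3 + 9*t^2 + 14*t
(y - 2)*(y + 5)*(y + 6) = y^3 + 9*y^2 + 8*y - 60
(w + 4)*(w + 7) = w^2 + 11*w + 28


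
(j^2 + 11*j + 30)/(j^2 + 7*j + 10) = (j + 6)/(j + 2)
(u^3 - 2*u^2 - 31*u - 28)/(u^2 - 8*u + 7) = (u^2 + 5*u + 4)/(u - 1)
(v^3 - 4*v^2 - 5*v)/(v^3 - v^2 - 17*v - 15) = v/(v + 3)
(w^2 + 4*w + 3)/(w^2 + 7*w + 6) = (w + 3)/(w + 6)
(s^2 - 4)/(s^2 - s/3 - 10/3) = 3*(s + 2)/(3*s + 5)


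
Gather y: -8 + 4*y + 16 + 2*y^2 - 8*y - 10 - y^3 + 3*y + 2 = -y^3 + 2*y^2 - y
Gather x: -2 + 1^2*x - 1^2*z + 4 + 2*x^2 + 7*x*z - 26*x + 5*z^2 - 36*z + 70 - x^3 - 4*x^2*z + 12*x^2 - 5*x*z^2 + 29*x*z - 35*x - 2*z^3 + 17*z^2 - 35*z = -x^3 + x^2*(14 - 4*z) + x*(-5*z^2 + 36*z - 60) - 2*z^3 + 22*z^2 - 72*z + 72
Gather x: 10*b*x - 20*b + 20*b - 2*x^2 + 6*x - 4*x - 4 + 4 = -2*x^2 + x*(10*b + 2)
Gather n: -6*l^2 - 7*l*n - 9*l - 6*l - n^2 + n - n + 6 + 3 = -6*l^2 - 7*l*n - 15*l - n^2 + 9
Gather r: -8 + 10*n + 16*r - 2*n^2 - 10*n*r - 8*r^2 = -2*n^2 + 10*n - 8*r^2 + r*(16 - 10*n) - 8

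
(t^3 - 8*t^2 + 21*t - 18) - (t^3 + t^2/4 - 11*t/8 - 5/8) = -33*t^2/4 + 179*t/8 - 139/8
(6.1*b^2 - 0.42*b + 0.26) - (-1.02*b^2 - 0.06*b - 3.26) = 7.12*b^2 - 0.36*b + 3.52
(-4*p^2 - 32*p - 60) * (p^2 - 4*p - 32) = -4*p^4 - 16*p^3 + 196*p^2 + 1264*p + 1920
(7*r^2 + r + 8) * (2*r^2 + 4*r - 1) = 14*r^4 + 30*r^3 + 13*r^2 + 31*r - 8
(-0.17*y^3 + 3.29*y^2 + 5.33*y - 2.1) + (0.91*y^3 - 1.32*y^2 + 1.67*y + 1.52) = 0.74*y^3 + 1.97*y^2 + 7.0*y - 0.58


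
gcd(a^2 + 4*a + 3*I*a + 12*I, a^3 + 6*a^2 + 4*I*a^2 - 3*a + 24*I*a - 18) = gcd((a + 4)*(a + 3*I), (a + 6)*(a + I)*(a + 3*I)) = a + 3*I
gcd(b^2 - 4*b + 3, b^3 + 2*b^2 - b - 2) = b - 1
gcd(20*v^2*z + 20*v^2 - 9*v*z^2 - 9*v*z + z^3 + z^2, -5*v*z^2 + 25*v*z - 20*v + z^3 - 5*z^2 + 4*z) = -5*v + z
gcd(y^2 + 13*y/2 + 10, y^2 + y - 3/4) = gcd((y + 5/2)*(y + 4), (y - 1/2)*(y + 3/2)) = 1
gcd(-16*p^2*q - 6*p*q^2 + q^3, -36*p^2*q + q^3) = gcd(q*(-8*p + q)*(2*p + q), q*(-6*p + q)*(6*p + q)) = q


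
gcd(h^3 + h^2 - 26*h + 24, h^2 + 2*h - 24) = h^2 + 2*h - 24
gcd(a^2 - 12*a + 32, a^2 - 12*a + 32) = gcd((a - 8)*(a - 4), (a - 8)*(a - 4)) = a^2 - 12*a + 32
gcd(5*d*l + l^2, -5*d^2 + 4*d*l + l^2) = 5*d + l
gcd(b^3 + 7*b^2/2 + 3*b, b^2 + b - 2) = b + 2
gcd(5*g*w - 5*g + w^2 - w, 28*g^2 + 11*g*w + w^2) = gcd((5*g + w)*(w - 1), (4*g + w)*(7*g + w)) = 1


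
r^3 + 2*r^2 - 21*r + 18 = (r - 3)*(r - 1)*(r + 6)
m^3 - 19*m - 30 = (m - 5)*(m + 2)*(m + 3)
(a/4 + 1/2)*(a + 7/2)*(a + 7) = a^3/4 + 25*a^2/8 + 91*a/8 + 49/4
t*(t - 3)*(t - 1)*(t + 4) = t^4 - 13*t^2 + 12*t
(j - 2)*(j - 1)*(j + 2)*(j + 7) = j^4 + 6*j^3 - 11*j^2 - 24*j + 28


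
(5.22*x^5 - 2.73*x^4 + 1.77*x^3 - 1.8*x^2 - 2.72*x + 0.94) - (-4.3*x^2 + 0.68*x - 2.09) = 5.22*x^5 - 2.73*x^4 + 1.77*x^3 + 2.5*x^2 - 3.4*x + 3.03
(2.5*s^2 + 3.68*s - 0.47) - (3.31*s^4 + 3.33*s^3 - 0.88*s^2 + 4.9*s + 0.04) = -3.31*s^4 - 3.33*s^3 + 3.38*s^2 - 1.22*s - 0.51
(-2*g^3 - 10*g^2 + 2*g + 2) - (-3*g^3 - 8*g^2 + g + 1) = g^3 - 2*g^2 + g + 1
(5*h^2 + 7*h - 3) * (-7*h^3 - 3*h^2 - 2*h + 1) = -35*h^5 - 64*h^4 - 10*h^3 + 13*h - 3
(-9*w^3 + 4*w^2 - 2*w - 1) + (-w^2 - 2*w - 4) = -9*w^3 + 3*w^2 - 4*w - 5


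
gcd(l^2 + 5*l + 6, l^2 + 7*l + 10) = l + 2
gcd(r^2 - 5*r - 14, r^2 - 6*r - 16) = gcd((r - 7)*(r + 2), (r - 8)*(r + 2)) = r + 2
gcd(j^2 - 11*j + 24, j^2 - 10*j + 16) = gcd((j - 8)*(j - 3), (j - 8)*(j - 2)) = j - 8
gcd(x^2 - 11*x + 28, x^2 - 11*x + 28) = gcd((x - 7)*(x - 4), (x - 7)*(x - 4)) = x^2 - 11*x + 28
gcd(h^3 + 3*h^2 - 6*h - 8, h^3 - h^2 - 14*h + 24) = h^2 + 2*h - 8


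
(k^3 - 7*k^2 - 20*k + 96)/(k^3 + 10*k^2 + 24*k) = (k^2 - 11*k + 24)/(k*(k + 6))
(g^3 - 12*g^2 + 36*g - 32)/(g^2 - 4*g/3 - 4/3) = 3*(g^2 - 10*g + 16)/(3*g + 2)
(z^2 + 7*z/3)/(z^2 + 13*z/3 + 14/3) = z/(z + 2)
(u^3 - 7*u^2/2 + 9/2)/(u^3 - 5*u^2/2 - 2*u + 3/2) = (2*u - 3)/(2*u - 1)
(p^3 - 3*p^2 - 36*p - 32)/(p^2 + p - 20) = (p^3 - 3*p^2 - 36*p - 32)/(p^2 + p - 20)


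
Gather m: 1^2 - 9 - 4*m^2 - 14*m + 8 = -4*m^2 - 14*m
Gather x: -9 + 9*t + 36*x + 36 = 9*t + 36*x + 27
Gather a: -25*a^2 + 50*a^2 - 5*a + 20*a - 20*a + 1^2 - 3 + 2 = 25*a^2 - 5*a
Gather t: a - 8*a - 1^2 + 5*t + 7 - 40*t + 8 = -7*a - 35*t + 14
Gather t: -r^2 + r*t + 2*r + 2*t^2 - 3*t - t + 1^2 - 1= -r^2 + 2*r + 2*t^2 + t*(r - 4)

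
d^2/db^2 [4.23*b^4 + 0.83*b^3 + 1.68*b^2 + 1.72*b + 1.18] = 50.76*b^2 + 4.98*b + 3.36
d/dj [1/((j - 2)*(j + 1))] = (1 - 2*j)/(j^4 - 2*j^3 - 3*j^2 + 4*j + 4)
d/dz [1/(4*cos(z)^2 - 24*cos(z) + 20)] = (cos(z) - 3)*sin(z)/(2*(cos(z)^2 - 6*cos(z) + 5)^2)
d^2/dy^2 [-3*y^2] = -6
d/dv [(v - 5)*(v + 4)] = 2*v - 1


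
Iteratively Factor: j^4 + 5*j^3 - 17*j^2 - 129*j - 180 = (j - 5)*(j^3 + 10*j^2 + 33*j + 36) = (j - 5)*(j + 3)*(j^2 + 7*j + 12) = (j - 5)*(j + 3)^2*(j + 4)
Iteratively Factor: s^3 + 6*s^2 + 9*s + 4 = (s + 1)*(s^2 + 5*s + 4) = (s + 1)^2*(s + 4)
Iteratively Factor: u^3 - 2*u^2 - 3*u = (u)*(u^2 - 2*u - 3) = u*(u - 3)*(u + 1)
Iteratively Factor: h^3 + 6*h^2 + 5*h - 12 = (h + 3)*(h^2 + 3*h - 4) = (h - 1)*(h + 3)*(h + 4)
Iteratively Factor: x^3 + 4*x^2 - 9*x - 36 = (x - 3)*(x^2 + 7*x + 12) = (x - 3)*(x + 3)*(x + 4)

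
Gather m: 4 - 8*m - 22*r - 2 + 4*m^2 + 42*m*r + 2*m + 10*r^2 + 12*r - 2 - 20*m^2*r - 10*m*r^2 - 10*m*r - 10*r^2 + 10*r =m^2*(4 - 20*r) + m*(-10*r^2 + 32*r - 6)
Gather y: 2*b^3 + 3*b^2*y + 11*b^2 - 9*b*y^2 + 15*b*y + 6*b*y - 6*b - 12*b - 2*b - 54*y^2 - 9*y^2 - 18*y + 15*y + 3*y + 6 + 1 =2*b^3 + 11*b^2 - 20*b + y^2*(-9*b - 63) + y*(3*b^2 + 21*b) + 7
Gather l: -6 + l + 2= l - 4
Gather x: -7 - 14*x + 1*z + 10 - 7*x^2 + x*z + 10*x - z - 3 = -7*x^2 + x*(z - 4)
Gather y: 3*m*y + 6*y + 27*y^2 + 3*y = 27*y^2 + y*(3*m + 9)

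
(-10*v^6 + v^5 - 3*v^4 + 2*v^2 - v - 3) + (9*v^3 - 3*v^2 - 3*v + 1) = -10*v^6 + v^5 - 3*v^4 + 9*v^3 - v^2 - 4*v - 2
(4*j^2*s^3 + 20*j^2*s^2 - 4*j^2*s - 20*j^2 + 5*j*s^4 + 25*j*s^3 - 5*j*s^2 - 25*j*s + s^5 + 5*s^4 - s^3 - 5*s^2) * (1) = 4*j^2*s^3 + 20*j^2*s^2 - 4*j^2*s - 20*j^2 + 5*j*s^4 + 25*j*s^3 - 5*j*s^2 - 25*j*s + s^5 + 5*s^4 - s^3 - 5*s^2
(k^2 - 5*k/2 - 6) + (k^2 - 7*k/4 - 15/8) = 2*k^2 - 17*k/4 - 63/8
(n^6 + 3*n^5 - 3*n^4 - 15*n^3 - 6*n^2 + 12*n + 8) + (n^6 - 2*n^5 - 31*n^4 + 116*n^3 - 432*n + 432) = 2*n^6 + n^5 - 34*n^4 + 101*n^3 - 6*n^2 - 420*n + 440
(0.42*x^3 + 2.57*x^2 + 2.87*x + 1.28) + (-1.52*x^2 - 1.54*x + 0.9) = 0.42*x^3 + 1.05*x^2 + 1.33*x + 2.18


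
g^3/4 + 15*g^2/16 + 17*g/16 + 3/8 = (g/4 + 1/2)*(g + 3/4)*(g + 1)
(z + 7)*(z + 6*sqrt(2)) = z^2 + 7*z + 6*sqrt(2)*z + 42*sqrt(2)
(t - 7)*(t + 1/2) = t^2 - 13*t/2 - 7/2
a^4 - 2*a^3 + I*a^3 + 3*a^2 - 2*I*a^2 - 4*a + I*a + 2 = (a - 1)^2*(a - I)*(a + 2*I)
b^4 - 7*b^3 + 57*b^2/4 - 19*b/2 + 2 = (b - 4)*(b - 2)*(b - 1/2)^2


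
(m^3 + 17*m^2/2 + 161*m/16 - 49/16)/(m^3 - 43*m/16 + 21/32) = 2*(m + 7)/(2*m - 3)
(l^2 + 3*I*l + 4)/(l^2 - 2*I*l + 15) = (l^2 + 3*I*l + 4)/(l^2 - 2*I*l + 15)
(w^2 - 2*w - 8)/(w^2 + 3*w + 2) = (w - 4)/(w + 1)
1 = 1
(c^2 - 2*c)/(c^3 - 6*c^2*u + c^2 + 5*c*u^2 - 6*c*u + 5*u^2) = c*(c - 2)/(c^3 - 6*c^2*u + c^2 + 5*c*u^2 - 6*c*u + 5*u^2)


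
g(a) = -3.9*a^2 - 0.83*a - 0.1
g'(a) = -7.8*a - 0.83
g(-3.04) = -33.62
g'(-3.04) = 22.88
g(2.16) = -20.09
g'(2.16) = -17.68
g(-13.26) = -674.82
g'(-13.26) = 102.60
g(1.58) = -11.15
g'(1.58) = -13.15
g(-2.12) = -15.87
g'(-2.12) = 15.71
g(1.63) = -11.81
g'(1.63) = -13.54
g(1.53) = -10.50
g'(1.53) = -12.76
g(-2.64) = -25.09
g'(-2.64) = 19.76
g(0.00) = -0.10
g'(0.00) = -0.83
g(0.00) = -0.10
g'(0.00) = -0.83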